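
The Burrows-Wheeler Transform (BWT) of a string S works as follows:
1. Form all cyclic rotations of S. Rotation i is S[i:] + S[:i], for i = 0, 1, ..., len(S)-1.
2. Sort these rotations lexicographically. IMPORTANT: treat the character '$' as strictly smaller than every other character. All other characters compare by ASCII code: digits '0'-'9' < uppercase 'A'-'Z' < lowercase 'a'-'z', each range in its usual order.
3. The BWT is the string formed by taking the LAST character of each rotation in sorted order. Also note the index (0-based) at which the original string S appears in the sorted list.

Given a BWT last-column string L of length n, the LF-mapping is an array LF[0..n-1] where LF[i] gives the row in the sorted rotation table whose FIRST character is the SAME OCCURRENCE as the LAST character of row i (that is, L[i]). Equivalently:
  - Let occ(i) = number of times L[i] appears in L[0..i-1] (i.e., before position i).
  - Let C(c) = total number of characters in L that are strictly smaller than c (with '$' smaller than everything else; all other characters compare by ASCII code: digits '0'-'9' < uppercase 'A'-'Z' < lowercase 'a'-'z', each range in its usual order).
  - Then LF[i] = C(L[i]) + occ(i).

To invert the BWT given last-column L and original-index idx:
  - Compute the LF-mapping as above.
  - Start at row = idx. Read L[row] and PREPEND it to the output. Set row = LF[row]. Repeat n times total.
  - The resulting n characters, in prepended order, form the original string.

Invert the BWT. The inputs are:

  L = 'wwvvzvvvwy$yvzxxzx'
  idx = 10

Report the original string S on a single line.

Answer: xyxzvvxzzywwvvvvw$

Derivation:
LF mapping: 7 8 1 2 15 3 4 5 9 13 0 14 6 16 10 11 17 12
Walk LF starting at row 10, prepending L[row]:
  step 1: row=10, L[10]='$', prepend. Next row=LF[10]=0
  step 2: row=0, L[0]='w', prepend. Next row=LF[0]=7
  step 3: row=7, L[7]='v', prepend. Next row=LF[7]=5
  step 4: row=5, L[5]='v', prepend. Next row=LF[5]=3
  step 5: row=3, L[3]='v', prepend. Next row=LF[3]=2
  step 6: row=2, L[2]='v', prepend. Next row=LF[2]=1
  step 7: row=1, L[1]='w', prepend. Next row=LF[1]=8
  step 8: row=8, L[8]='w', prepend. Next row=LF[8]=9
  step 9: row=9, L[9]='y', prepend. Next row=LF[9]=13
  step 10: row=13, L[13]='z', prepend. Next row=LF[13]=16
  step 11: row=16, L[16]='z', prepend. Next row=LF[16]=17
  step 12: row=17, L[17]='x', prepend. Next row=LF[17]=12
  step 13: row=12, L[12]='v', prepend. Next row=LF[12]=6
  step 14: row=6, L[6]='v', prepend. Next row=LF[6]=4
  step 15: row=4, L[4]='z', prepend. Next row=LF[4]=15
  step 16: row=15, L[15]='x', prepend. Next row=LF[15]=11
  step 17: row=11, L[11]='y', prepend. Next row=LF[11]=14
  step 18: row=14, L[14]='x', prepend. Next row=LF[14]=10
Reversed output: xyxzvvxzzywwvvvvw$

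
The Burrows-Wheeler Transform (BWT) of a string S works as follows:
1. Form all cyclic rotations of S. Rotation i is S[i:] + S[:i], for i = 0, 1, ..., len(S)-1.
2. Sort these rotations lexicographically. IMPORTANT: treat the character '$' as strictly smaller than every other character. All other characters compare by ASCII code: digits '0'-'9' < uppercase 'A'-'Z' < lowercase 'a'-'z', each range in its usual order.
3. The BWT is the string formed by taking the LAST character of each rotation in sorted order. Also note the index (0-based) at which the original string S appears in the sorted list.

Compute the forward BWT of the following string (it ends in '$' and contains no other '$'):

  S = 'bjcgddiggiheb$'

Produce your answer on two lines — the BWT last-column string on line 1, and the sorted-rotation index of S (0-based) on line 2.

Answer: be$jgdhcigidgb
2

Derivation:
All 14 rotations (rotation i = S[i:]+S[:i]):
  rot[0] = bjcgddiggiheb$
  rot[1] = jcgddiggiheb$b
  rot[2] = cgddiggiheb$bj
  rot[3] = gddiggiheb$bjc
  rot[4] = ddiggiheb$bjcg
  rot[5] = diggiheb$bjcgd
  rot[6] = iggiheb$bjcgdd
  rot[7] = ggiheb$bjcgddi
  rot[8] = giheb$bjcgddig
  rot[9] = iheb$bjcgddigg
  rot[10] = heb$bjcgddiggi
  rot[11] = eb$bjcgddiggih
  rot[12] = b$bjcgddiggihe
  rot[13] = $bjcgddiggiheb
Sorted (with $ < everything):
  sorted[0] = $bjcgddiggiheb  (last char: 'b')
  sorted[1] = b$bjcgddiggihe  (last char: 'e')
  sorted[2] = bjcgddiggiheb$  (last char: '$')
  sorted[3] = cgddiggiheb$bj  (last char: 'j')
  sorted[4] = ddiggiheb$bjcg  (last char: 'g')
  sorted[5] = diggiheb$bjcgd  (last char: 'd')
  sorted[6] = eb$bjcgddiggih  (last char: 'h')
  sorted[7] = gddiggiheb$bjc  (last char: 'c')
  sorted[8] = ggiheb$bjcgddi  (last char: 'i')
  sorted[9] = giheb$bjcgddig  (last char: 'g')
  sorted[10] = heb$bjcgddiggi  (last char: 'i')
  sorted[11] = iggiheb$bjcgdd  (last char: 'd')
  sorted[12] = iheb$bjcgddigg  (last char: 'g')
  sorted[13] = jcgddiggiheb$b  (last char: 'b')
Last column: be$jgdhcigidgb
Original string S is at sorted index 2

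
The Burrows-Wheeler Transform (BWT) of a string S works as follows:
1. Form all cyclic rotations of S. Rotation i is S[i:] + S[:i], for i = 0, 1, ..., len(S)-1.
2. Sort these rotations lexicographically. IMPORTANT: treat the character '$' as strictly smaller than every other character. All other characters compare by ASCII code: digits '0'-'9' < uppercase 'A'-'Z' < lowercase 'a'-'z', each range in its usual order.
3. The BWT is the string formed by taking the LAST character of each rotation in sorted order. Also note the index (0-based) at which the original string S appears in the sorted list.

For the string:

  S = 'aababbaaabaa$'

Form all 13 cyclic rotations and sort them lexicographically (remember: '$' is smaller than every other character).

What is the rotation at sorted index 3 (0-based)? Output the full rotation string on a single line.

Answer: aaabaa$aababb

Derivation:
All 13 rotations (rotation i = S[i:]+S[:i]):
  rot[0] = aababbaaabaa$
  rot[1] = ababbaaabaa$a
  rot[2] = babbaaabaa$aa
  rot[3] = abbaaabaa$aab
  rot[4] = bbaaabaa$aaba
  rot[5] = baaabaa$aabab
  rot[6] = aaabaa$aababb
  rot[7] = aabaa$aababba
  rot[8] = abaa$aababbaa
  rot[9] = baa$aababbaaa
  rot[10] = aa$aababbaaab
  rot[11] = a$aababbaaaba
  rot[12] = $aababbaaabaa
Sorted (with $ < everything):
  sorted[0] = $aababbaaabaa
  sorted[1] = a$aababbaaaba
  sorted[2] = aa$aababbaaab
  sorted[3] = aaabaa$aababb
  sorted[4] = aabaa$aababba
  sorted[5] = aababbaaabaa$
  sorted[6] = abaa$aababbaa
  sorted[7] = ababbaaabaa$a
  sorted[8] = abbaaabaa$aab
  sorted[9] = baa$aababbaaa
  sorted[10] = baaabaa$aabab
  sorted[11] = babbaaabaa$aa
  sorted[12] = bbaaabaa$aaba
sorted[3] = aaabaa$aababb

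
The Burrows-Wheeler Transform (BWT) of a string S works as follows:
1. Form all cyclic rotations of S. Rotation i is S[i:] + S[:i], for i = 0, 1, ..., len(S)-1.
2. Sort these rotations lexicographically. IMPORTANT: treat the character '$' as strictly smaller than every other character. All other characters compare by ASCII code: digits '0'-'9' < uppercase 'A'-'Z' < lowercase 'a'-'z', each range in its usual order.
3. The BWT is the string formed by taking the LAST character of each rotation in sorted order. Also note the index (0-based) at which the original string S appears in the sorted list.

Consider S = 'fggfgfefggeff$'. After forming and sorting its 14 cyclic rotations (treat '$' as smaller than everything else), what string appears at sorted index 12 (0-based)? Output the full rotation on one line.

Answer: ggeff$fggfgfef

Derivation:
All 14 rotations (rotation i = S[i:]+S[:i]):
  rot[0] = fggfgfefggeff$
  rot[1] = ggfgfefggeff$f
  rot[2] = gfgfefggeff$fg
  rot[3] = fgfefggeff$fgg
  rot[4] = gfefggeff$fggf
  rot[5] = fefggeff$fggfg
  rot[6] = efggeff$fggfgf
  rot[7] = fggeff$fggfgfe
  rot[8] = ggeff$fggfgfef
  rot[9] = geff$fggfgfefg
  rot[10] = eff$fggfgfefgg
  rot[11] = ff$fggfgfefgge
  rot[12] = f$fggfgfefggef
  rot[13] = $fggfgfefggeff
Sorted (with $ < everything):
  sorted[0] = $fggfgfefggeff
  sorted[1] = eff$fggfgfefgg
  sorted[2] = efggeff$fggfgf
  sorted[3] = f$fggfgfefggef
  sorted[4] = fefggeff$fggfg
  sorted[5] = ff$fggfgfefgge
  sorted[6] = fgfefggeff$fgg
  sorted[7] = fggeff$fggfgfe
  sorted[8] = fggfgfefggeff$
  sorted[9] = geff$fggfgfefg
  sorted[10] = gfefggeff$fggf
  sorted[11] = gfgfefggeff$fg
  sorted[12] = ggeff$fggfgfef
  sorted[13] = ggfgfefggeff$f
sorted[12] = ggeff$fggfgfef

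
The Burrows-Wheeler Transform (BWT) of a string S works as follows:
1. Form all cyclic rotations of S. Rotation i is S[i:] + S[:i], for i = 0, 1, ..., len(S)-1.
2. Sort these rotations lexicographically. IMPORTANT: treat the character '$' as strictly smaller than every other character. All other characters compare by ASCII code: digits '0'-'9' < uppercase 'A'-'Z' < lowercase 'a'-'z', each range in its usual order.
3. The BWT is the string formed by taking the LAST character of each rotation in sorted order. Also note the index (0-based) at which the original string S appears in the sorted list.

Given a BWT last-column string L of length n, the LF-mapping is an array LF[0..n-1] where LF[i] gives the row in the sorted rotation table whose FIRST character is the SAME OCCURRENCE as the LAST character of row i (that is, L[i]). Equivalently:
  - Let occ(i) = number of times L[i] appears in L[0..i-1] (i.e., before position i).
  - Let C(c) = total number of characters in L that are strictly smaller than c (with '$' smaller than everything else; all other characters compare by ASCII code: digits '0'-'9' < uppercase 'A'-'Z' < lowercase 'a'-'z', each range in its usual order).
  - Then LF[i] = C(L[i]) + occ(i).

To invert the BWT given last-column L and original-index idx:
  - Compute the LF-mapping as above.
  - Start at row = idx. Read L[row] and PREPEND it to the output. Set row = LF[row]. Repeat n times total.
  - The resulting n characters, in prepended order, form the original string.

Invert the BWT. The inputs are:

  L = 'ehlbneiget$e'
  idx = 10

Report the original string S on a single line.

Answer: neighbeetle$

Derivation:
LF mapping: 2 7 9 1 10 3 8 6 4 11 0 5
Walk LF starting at row 10, prepending L[row]:
  step 1: row=10, L[10]='$', prepend. Next row=LF[10]=0
  step 2: row=0, L[0]='e', prepend. Next row=LF[0]=2
  step 3: row=2, L[2]='l', prepend. Next row=LF[2]=9
  step 4: row=9, L[9]='t', prepend. Next row=LF[9]=11
  step 5: row=11, L[11]='e', prepend. Next row=LF[11]=5
  step 6: row=5, L[5]='e', prepend. Next row=LF[5]=3
  step 7: row=3, L[3]='b', prepend. Next row=LF[3]=1
  step 8: row=1, L[1]='h', prepend. Next row=LF[1]=7
  step 9: row=7, L[7]='g', prepend. Next row=LF[7]=6
  step 10: row=6, L[6]='i', prepend. Next row=LF[6]=8
  step 11: row=8, L[8]='e', prepend. Next row=LF[8]=4
  step 12: row=4, L[4]='n', prepend. Next row=LF[4]=10
Reversed output: neighbeetle$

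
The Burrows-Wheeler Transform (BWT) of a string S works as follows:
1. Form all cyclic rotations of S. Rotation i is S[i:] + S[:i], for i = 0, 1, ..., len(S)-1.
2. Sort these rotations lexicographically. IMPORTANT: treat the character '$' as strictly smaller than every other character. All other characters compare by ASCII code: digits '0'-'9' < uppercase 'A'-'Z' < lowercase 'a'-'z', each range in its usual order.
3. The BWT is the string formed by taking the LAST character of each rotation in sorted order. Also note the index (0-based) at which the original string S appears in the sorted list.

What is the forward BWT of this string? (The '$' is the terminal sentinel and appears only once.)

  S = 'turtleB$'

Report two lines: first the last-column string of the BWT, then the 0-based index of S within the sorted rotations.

All 8 rotations (rotation i = S[i:]+S[:i]):
  rot[0] = turtleB$
  rot[1] = urtleB$t
  rot[2] = rtleB$tu
  rot[3] = tleB$tur
  rot[4] = leB$turt
  rot[5] = eB$turtl
  rot[6] = B$turtle
  rot[7] = $turtleB
Sorted (with $ < everything):
  sorted[0] = $turtleB  (last char: 'B')
  sorted[1] = B$turtle  (last char: 'e')
  sorted[2] = eB$turtl  (last char: 'l')
  sorted[3] = leB$turt  (last char: 't')
  sorted[4] = rtleB$tu  (last char: 'u')
  sorted[5] = tleB$tur  (last char: 'r')
  sorted[6] = turtleB$  (last char: '$')
  sorted[7] = urtleB$t  (last char: 't')
Last column: Beltur$t
Original string S is at sorted index 6

Answer: Beltur$t
6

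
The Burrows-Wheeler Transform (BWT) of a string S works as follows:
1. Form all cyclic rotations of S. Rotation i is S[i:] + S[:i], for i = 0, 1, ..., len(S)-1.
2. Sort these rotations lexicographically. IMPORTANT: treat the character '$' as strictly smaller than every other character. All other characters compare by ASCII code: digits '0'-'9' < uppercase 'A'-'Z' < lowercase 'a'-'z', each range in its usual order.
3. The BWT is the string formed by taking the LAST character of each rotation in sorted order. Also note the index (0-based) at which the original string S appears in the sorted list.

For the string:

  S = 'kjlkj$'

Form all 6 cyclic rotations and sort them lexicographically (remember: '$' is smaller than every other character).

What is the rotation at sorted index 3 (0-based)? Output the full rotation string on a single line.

All 6 rotations (rotation i = S[i:]+S[:i]):
  rot[0] = kjlkj$
  rot[1] = jlkj$k
  rot[2] = lkj$kj
  rot[3] = kj$kjl
  rot[4] = j$kjlk
  rot[5] = $kjlkj
Sorted (with $ < everything):
  sorted[0] = $kjlkj
  sorted[1] = j$kjlk
  sorted[2] = jlkj$k
  sorted[3] = kj$kjl
  sorted[4] = kjlkj$
  sorted[5] = lkj$kj
sorted[3] = kj$kjl

Answer: kj$kjl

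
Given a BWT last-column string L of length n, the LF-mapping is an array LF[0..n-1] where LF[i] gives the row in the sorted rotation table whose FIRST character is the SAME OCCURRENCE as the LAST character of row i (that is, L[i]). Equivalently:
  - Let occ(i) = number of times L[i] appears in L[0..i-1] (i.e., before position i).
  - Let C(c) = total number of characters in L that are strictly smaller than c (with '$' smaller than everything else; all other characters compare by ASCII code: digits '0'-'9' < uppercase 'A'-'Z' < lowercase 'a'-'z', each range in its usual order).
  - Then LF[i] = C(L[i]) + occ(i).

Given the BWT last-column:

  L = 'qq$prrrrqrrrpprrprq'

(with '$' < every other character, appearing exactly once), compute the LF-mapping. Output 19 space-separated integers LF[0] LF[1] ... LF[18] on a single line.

Answer: 5 6 0 1 9 10 11 12 7 13 14 15 2 3 16 17 4 18 8

Derivation:
Char counts: '$':1, 'p':4, 'q':4, 'r':10
C (first-col start): C('$')=0, C('p')=1, C('q')=5, C('r')=9
L[0]='q': occ=0, LF[0]=C('q')+0=5+0=5
L[1]='q': occ=1, LF[1]=C('q')+1=5+1=6
L[2]='$': occ=0, LF[2]=C('$')+0=0+0=0
L[3]='p': occ=0, LF[3]=C('p')+0=1+0=1
L[4]='r': occ=0, LF[4]=C('r')+0=9+0=9
L[5]='r': occ=1, LF[5]=C('r')+1=9+1=10
L[6]='r': occ=2, LF[6]=C('r')+2=9+2=11
L[7]='r': occ=3, LF[7]=C('r')+3=9+3=12
L[8]='q': occ=2, LF[8]=C('q')+2=5+2=7
L[9]='r': occ=4, LF[9]=C('r')+4=9+4=13
L[10]='r': occ=5, LF[10]=C('r')+5=9+5=14
L[11]='r': occ=6, LF[11]=C('r')+6=9+6=15
L[12]='p': occ=1, LF[12]=C('p')+1=1+1=2
L[13]='p': occ=2, LF[13]=C('p')+2=1+2=3
L[14]='r': occ=7, LF[14]=C('r')+7=9+7=16
L[15]='r': occ=8, LF[15]=C('r')+8=9+8=17
L[16]='p': occ=3, LF[16]=C('p')+3=1+3=4
L[17]='r': occ=9, LF[17]=C('r')+9=9+9=18
L[18]='q': occ=3, LF[18]=C('q')+3=5+3=8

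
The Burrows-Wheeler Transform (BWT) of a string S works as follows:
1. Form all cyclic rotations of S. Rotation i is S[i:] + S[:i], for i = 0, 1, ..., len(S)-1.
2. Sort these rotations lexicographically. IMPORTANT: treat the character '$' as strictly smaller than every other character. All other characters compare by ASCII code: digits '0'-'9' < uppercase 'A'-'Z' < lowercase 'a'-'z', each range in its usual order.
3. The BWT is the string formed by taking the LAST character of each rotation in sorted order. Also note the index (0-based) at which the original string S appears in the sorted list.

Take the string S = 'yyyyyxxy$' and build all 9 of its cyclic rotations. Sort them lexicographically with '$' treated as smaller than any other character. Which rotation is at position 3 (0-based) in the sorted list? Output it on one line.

Answer: y$yyyyyxx

Derivation:
All 9 rotations (rotation i = S[i:]+S[:i]):
  rot[0] = yyyyyxxy$
  rot[1] = yyyyxxy$y
  rot[2] = yyyxxy$yy
  rot[3] = yyxxy$yyy
  rot[4] = yxxy$yyyy
  rot[5] = xxy$yyyyy
  rot[6] = xy$yyyyyx
  rot[7] = y$yyyyyxx
  rot[8] = $yyyyyxxy
Sorted (with $ < everything):
  sorted[0] = $yyyyyxxy
  sorted[1] = xxy$yyyyy
  sorted[2] = xy$yyyyyx
  sorted[3] = y$yyyyyxx
  sorted[4] = yxxy$yyyy
  sorted[5] = yyxxy$yyy
  sorted[6] = yyyxxy$yy
  sorted[7] = yyyyxxy$y
  sorted[8] = yyyyyxxy$
sorted[3] = y$yyyyyxx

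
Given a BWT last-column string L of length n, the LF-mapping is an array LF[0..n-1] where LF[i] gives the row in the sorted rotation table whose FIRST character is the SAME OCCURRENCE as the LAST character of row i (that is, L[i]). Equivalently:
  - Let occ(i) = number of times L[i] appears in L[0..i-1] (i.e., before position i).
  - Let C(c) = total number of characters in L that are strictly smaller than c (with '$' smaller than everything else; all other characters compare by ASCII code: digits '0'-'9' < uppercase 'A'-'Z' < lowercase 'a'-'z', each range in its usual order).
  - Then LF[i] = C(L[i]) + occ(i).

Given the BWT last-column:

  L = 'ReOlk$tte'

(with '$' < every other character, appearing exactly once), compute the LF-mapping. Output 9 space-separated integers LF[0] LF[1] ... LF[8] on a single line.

Answer: 2 3 1 6 5 0 7 8 4

Derivation:
Char counts: '$':1, 'O':1, 'R':1, 'e':2, 'k':1, 'l':1, 't':2
C (first-col start): C('$')=0, C('O')=1, C('R')=2, C('e')=3, C('k')=5, C('l')=6, C('t')=7
L[0]='R': occ=0, LF[0]=C('R')+0=2+0=2
L[1]='e': occ=0, LF[1]=C('e')+0=3+0=3
L[2]='O': occ=0, LF[2]=C('O')+0=1+0=1
L[3]='l': occ=0, LF[3]=C('l')+0=6+0=6
L[4]='k': occ=0, LF[4]=C('k')+0=5+0=5
L[5]='$': occ=0, LF[5]=C('$')+0=0+0=0
L[6]='t': occ=0, LF[6]=C('t')+0=7+0=7
L[7]='t': occ=1, LF[7]=C('t')+1=7+1=8
L[8]='e': occ=1, LF[8]=C('e')+1=3+1=4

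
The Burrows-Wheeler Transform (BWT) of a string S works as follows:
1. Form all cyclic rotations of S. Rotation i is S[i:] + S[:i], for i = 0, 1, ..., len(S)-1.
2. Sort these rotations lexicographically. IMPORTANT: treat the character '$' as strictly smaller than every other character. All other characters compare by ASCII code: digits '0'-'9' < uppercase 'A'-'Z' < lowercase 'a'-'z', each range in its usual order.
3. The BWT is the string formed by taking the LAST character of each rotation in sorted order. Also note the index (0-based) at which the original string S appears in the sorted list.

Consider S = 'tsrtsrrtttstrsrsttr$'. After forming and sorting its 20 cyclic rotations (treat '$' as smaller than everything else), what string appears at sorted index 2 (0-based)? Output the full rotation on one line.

Answer: rrtttstrsrsttr$tsrts

Derivation:
All 20 rotations (rotation i = S[i:]+S[:i]):
  rot[0] = tsrtsrrtttstrsrsttr$
  rot[1] = srtsrrtttstrsrsttr$t
  rot[2] = rtsrrtttstrsrsttr$ts
  rot[3] = tsrrtttstrsrsttr$tsr
  rot[4] = srrtttstrsrsttr$tsrt
  rot[5] = rrtttstrsrsttr$tsrts
  rot[6] = rtttstrsrsttr$tsrtsr
  rot[7] = tttstrsrsttr$tsrtsrr
  rot[8] = ttstrsrsttr$tsrtsrrt
  rot[9] = tstrsrsttr$tsrtsrrtt
  rot[10] = strsrsttr$tsrtsrrttt
  rot[11] = trsrsttr$tsrtsrrttts
  rot[12] = rsrsttr$tsrtsrrtttst
  rot[13] = srsttr$tsrtsrrtttstr
  rot[14] = rsttr$tsrtsrrtttstrs
  rot[15] = sttr$tsrtsrrtttstrsr
  rot[16] = ttr$tsrtsrrtttstrsrs
  rot[17] = tr$tsrtsrrtttstrsrst
  rot[18] = r$tsrtsrrtttstrsrstt
  rot[19] = $tsrtsrrtttstrsrsttr
Sorted (with $ < everything):
  sorted[0] = $tsrtsrrtttstrsrsttr
  sorted[1] = r$tsrtsrrtttstrsrstt
  sorted[2] = rrtttstrsrsttr$tsrts
  sorted[3] = rsrsttr$tsrtsrrtttst
  sorted[4] = rsttr$tsrtsrrtttstrs
  sorted[5] = rtsrrtttstrsrsttr$ts
  sorted[6] = rtttstrsrsttr$tsrtsr
  sorted[7] = srrtttstrsrsttr$tsrt
  sorted[8] = srsttr$tsrtsrrtttstr
  sorted[9] = srtsrrtttstrsrsttr$t
  sorted[10] = strsrsttr$tsrtsrrttt
  sorted[11] = sttr$tsrtsrrtttstrsr
  sorted[12] = tr$tsrtsrrtttstrsrst
  sorted[13] = trsrsttr$tsrtsrrttts
  sorted[14] = tsrrtttstrsrsttr$tsr
  sorted[15] = tsrtsrrtttstrsrsttr$
  sorted[16] = tstrsrsttr$tsrtsrrtt
  sorted[17] = ttr$tsrtsrrtttstrsrs
  sorted[18] = ttstrsrsttr$tsrtsrrt
  sorted[19] = tttstrsrsttr$tsrtsrr
sorted[2] = rrtttstrsrsttr$tsrts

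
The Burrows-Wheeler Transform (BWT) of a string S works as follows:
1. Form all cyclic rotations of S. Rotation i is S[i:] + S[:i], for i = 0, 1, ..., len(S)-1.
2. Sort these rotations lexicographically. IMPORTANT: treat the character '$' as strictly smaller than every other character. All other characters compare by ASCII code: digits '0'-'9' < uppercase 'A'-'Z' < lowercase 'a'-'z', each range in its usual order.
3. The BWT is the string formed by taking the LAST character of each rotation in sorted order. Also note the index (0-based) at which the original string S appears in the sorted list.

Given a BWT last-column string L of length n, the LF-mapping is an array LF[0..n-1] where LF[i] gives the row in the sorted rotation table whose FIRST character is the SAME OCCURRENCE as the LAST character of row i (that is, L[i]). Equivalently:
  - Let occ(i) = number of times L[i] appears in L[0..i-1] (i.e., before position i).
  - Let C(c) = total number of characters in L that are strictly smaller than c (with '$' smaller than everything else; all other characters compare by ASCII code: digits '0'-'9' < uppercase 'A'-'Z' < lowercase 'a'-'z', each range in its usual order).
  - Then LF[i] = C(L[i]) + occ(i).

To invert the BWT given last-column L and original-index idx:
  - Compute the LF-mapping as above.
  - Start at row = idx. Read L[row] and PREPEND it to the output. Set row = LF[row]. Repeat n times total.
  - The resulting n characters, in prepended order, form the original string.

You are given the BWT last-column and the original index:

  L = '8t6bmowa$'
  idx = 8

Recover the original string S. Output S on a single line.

Answer: wombat68$

Derivation:
LF mapping: 2 7 1 4 5 6 8 3 0
Walk LF starting at row 8, prepending L[row]:
  step 1: row=8, L[8]='$', prepend. Next row=LF[8]=0
  step 2: row=0, L[0]='8', prepend. Next row=LF[0]=2
  step 3: row=2, L[2]='6', prepend. Next row=LF[2]=1
  step 4: row=1, L[1]='t', prepend. Next row=LF[1]=7
  step 5: row=7, L[7]='a', prepend. Next row=LF[7]=3
  step 6: row=3, L[3]='b', prepend. Next row=LF[3]=4
  step 7: row=4, L[4]='m', prepend. Next row=LF[4]=5
  step 8: row=5, L[5]='o', prepend. Next row=LF[5]=6
  step 9: row=6, L[6]='w', prepend. Next row=LF[6]=8
Reversed output: wombat68$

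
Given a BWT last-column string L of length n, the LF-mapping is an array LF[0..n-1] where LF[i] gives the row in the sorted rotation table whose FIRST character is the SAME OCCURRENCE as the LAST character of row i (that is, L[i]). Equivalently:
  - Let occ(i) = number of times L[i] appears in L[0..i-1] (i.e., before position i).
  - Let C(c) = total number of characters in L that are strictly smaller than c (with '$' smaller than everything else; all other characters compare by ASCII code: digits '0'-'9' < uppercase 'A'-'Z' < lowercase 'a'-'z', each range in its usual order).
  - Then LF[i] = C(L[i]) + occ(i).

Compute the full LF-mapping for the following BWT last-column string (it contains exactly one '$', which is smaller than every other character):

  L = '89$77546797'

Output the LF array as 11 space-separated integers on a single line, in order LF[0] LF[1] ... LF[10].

Answer: 8 9 0 4 5 2 1 3 6 10 7

Derivation:
Char counts: '$':1, '4':1, '5':1, '6':1, '7':4, '8':1, '9':2
C (first-col start): C('$')=0, C('4')=1, C('5')=2, C('6')=3, C('7')=4, C('8')=8, C('9')=9
L[0]='8': occ=0, LF[0]=C('8')+0=8+0=8
L[1]='9': occ=0, LF[1]=C('9')+0=9+0=9
L[2]='$': occ=0, LF[2]=C('$')+0=0+0=0
L[3]='7': occ=0, LF[3]=C('7')+0=4+0=4
L[4]='7': occ=1, LF[4]=C('7')+1=4+1=5
L[5]='5': occ=0, LF[5]=C('5')+0=2+0=2
L[6]='4': occ=0, LF[6]=C('4')+0=1+0=1
L[7]='6': occ=0, LF[7]=C('6')+0=3+0=3
L[8]='7': occ=2, LF[8]=C('7')+2=4+2=6
L[9]='9': occ=1, LF[9]=C('9')+1=9+1=10
L[10]='7': occ=3, LF[10]=C('7')+3=4+3=7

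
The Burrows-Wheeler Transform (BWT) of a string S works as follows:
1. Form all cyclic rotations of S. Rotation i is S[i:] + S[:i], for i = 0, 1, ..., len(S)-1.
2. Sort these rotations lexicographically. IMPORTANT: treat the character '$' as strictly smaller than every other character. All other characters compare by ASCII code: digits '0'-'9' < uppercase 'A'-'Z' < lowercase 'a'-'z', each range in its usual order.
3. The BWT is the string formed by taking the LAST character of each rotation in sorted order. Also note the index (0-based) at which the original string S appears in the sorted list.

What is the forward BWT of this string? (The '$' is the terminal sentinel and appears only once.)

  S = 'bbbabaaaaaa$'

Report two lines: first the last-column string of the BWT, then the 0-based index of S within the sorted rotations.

Answer: aaaaaabbabb$
11

Derivation:
All 12 rotations (rotation i = S[i:]+S[:i]):
  rot[0] = bbbabaaaaaa$
  rot[1] = bbabaaaaaa$b
  rot[2] = babaaaaaa$bb
  rot[3] = abaaaaaa$bbb
  rot[4] = baaaaaa$bbba
  rot[5] = aaaaaa$bbbab
  rot[6] = aaaaa$bbbaba
  rot[7] = aaaa$bbbabaa
  rot[8] = aaa$bbbabaaa
  rot[9] = aa$bbbabaaaa
  rot[10] = a$bbbabaaaaa
  rot[11] = $bbbabaaaaaa
Sorted (with $ < everything):
  sorted[0] = $bbbabaaaaaa  (last char: 'a')
  sorted[1] = a$bbbabaaaaa  (last char: 'a')
  sorted[2] = aa$bbbabaaaa  (last char: 'a')
  sorted[3] = aaa$bbbabaaa  (last char: 'a')
  sorted[4] = aaaa$bbbabaa  (last char: 'a')
  sorted[5] = aaaaa$bbbaba  (last char: 'a')
  sorted[6] = aaaaaa$bbbab  (last char: 'b')
  sorted[7] = abaaaaaa$bbb  (last char: 'b')
  sorted[8] = baaaaaa$bbba  (last char: 'a')
  sorted[9] = babaaaaaa$bb  (last char: 'b')
  sorted[10] = bbabaaaaaa$b  (last char: 'b')
  sorted[11] = bbbabaaaaaa$  (last char: '$')
Last column: aaaaaabbabb$
Original string S is at sorted index 11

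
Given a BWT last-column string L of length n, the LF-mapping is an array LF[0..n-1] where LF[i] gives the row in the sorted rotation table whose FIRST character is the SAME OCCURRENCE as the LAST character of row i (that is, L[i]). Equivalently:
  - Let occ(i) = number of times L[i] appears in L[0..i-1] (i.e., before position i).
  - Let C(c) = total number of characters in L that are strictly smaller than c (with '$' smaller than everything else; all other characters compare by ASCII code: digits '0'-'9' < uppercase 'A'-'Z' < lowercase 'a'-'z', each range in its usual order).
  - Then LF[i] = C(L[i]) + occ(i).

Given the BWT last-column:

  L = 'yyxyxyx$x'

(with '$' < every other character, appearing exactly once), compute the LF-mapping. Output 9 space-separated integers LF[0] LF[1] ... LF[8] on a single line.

Char counts: '$':1, 'x':4, 'y':4
C (first-col start): C('$')=0, C('x')=1, C('y')=5
L[0]='y': occ=0, LF[0]=C('y')+0=5+0=5
L[1]='y': occ=1, LF[1]=C('y')+1=5+1=6
L[2]='x': occ=0, LF[2]=C('x')+0=1+0=1
L[3]='y': occ=2, LF[3]=C('y')+2=5+2=7
L[4]='x': occ=1, LF[4]=C('x')+1=1+1=2
L[5]='y': occ=3, LF[5]=C('y')+3=5+3=8
L[6]='x': occ=2, LF[6]=C('x')+2=1+2=3
L[7]='$': occ=0, LF[7]=C('$')+0=0+0=0
L[8]='x': occ=3, LF[8]=C('x')+3=1+3=4

Answer: 5 6 1 7 2 8 3 0 4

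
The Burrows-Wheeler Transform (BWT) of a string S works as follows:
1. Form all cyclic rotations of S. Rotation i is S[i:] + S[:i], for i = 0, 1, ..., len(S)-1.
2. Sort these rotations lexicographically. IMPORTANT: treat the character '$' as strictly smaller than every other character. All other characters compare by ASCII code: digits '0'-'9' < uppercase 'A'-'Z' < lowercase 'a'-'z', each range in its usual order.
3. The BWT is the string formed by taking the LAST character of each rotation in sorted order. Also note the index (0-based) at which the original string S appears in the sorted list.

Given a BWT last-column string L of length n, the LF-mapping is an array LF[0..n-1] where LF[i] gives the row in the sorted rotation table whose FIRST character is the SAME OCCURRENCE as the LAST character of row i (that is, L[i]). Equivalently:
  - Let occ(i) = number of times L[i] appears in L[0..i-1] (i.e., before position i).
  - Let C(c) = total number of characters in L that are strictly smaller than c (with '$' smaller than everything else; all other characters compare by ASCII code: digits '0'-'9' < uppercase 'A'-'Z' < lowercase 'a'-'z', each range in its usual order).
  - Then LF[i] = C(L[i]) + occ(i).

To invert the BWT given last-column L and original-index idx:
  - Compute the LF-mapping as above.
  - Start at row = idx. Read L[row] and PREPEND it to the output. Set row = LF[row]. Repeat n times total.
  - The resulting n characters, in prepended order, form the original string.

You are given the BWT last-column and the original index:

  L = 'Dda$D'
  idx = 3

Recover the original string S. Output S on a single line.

Answer: aDdD$

Derivation:
LF mapping: 1 4 3 0 2
Walk LF starting at row 3, prepending L[row]:
  step 1: row=3, L[3]='$', prepend. Next row=LF[3]=0
  step 2: row=0, L[0]='D', prepend. Next row=LF[0]=1
  step 3: row=1, L[1]='d', prepend. Next row=LF[1]=4
  step 4: row=4, L[4]='D', prepend. Next row=LF[4]=2
  step 5: row=2, L[2]='a', prepend. Next row=LF[2]=3
Reversed output: aDdD$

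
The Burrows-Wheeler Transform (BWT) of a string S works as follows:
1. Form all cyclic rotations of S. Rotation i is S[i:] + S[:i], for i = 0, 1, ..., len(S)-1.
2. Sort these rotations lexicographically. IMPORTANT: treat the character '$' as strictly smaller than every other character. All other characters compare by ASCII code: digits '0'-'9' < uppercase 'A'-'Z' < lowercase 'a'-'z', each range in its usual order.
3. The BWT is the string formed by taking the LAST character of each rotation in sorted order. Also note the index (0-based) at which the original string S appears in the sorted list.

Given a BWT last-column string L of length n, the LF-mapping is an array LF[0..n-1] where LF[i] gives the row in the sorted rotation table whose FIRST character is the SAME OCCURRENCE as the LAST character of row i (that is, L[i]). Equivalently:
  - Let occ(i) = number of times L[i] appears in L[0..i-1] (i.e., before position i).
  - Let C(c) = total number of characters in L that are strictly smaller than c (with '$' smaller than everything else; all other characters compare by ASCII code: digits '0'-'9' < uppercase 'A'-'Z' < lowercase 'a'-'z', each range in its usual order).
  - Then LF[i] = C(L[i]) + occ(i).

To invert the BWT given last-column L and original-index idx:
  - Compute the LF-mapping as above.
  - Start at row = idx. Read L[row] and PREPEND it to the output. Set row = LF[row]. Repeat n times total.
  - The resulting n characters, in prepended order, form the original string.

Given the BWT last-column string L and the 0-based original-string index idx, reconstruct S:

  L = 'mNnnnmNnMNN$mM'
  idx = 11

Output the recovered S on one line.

LF mapping: 7 3 10 11 12 8 4 13 1 5 6 0 9 2
Walk LF starting at row 11, prepending L[row]:
  step 1: row=11, L[11]='$', prepend. Next row=LF[11]=0
  step 2: row=0, L[0]='m', prepend. Next row=LF[0]=7
  step 3: row=7, L[7]='n', prepend. Next row=LF[7]=13
  step 4: row=13, L[13]='M', prepend. Next row=LF[13]=2
  step 5: row=2, L[2]='n', prepend. Next row=LF[2]=10
  step 6: row=10, L[10]='N', prepend. Next row=LF[10]=6
  step 7: row=6, L[6]='N', prepend. Next row=LF[6]=4
  step 8: row=4, L[4]='n', prepend. Next row=LF[4]=12
  step 9: row=12, L[12]='m', prepend. Next row=LF[12]=9
  step 10: row=9, L[9]='N', prepend. Next row=LF[9]=5
  step 11: row=5, L[5]='m', prepend. Next row=LF[5]=8
  step 12: row=8, L[8]='M', prepend. Next row=LF[8]=1
  step 13: row=1, L[1]='N', prepend. Next row=LF[1]=3
  step 14: row=3, L[3]='n', prepend. Next row=LF[3]=11
Reversed output: nNMmNmnNNnMnm$

Answer: nNMmNmnNNnMnm$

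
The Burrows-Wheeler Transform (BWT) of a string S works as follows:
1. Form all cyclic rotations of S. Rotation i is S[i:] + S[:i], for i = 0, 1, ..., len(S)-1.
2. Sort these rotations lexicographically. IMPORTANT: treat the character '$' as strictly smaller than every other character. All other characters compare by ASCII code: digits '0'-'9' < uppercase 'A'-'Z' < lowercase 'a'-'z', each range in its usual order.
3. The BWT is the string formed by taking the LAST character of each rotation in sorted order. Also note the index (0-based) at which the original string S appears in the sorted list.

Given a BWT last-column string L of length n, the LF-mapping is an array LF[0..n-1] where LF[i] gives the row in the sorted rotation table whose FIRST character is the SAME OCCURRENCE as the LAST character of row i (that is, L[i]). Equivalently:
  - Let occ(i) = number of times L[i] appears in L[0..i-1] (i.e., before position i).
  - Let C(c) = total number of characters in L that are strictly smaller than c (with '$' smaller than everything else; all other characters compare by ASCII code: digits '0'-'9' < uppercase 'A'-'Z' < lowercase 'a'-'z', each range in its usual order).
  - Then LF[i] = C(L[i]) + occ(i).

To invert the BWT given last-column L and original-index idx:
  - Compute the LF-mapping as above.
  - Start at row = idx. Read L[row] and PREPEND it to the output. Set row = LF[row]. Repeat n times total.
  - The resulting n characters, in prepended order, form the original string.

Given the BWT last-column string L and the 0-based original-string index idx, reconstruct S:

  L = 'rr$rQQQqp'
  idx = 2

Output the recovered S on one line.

Answer: QqrQprQr$

Derivation:
LF mapping: 6 7 0 8 1 2 3 5 4
Walk LF starting at row 2, prepending L[row]:
  step 1: row=2, L[2]='$', prepend. Next row=LF[2]=0
  step 2: row=0, L[0]='r', prepend. Next row=LF[0]=6
  step 3: row=6, L[6]='Q', prepend. Next row=LF[6]=3
  step 4: row=3, L[3]='r', prepend. Next row=LF[3]=8
  step 5: row=8, L[8]='p', prepend. Next row=LF[8]=4
  step 6: row=4, L[4]='Q', prepend. Next row=LF[4]=1
  step 7: row=1, L[1]='r', prepend. Next row=LF[1]=7
  step 8: row=7, L[7]='q', prepend. Next row=LF[7]=5
  step 9: row=5, L[5]='Q', prepend. Next row=LF[5]=2
Reversed output: QqrQprQr$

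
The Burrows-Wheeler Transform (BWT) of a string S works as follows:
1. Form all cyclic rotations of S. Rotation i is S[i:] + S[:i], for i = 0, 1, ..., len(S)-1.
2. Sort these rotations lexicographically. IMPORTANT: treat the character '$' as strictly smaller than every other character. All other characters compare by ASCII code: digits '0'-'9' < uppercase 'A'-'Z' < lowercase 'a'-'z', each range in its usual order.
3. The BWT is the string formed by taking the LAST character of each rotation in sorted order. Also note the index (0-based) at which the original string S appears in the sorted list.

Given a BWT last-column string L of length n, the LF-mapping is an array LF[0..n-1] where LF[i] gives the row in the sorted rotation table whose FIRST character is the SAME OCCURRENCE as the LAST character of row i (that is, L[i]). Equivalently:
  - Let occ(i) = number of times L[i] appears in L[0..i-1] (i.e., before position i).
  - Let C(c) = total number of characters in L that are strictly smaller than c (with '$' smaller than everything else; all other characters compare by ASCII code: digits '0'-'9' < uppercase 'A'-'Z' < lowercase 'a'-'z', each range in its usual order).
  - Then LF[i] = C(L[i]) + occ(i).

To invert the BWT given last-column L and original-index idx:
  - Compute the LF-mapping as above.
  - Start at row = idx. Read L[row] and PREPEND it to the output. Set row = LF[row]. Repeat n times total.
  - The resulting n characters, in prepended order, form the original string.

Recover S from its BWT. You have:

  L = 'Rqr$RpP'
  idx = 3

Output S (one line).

Answer: RpqPrR$

Derivation:
LF mapping: 2 5 6 0 3 4 1
Walk LF starting at row 3, prepending L[row]:
  step 1: row=3, L[3]='$', prepend. Next row=LF[3]=0
  step 2: row=0, L[0]='R', prepend. Next row=LF[0]=2
  step 3: row=2, L[2]='r', prepend. Next row=LF[2]=6
  step 4: row=6, L[6]='P', prepend. Next row=LF[6]=1
  step 5: row=1, L[1]='q', prepend. Next row=LF[1]=5
  step 6: row=5, L[5]='p', prepend. Next row=LF[5]=4
  step 7: row=4, L[4]='R', prepend. Next row=LF[4]=3
Reversed output: RpqPrR$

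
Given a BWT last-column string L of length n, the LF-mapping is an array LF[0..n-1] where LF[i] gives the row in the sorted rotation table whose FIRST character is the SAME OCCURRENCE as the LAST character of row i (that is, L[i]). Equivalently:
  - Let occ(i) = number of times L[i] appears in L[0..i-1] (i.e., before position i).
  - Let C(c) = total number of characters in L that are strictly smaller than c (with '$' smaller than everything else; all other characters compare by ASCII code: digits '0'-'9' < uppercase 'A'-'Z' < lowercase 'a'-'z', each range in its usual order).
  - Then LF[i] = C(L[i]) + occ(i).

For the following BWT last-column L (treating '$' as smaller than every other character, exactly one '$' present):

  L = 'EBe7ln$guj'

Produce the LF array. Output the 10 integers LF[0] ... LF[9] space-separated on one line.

Char counts: '$':1, '7':1, 'B':1, 'E':1, 'e':1, 'g':1, 'j':1, 'l':1, 'n':1, 'u':1
C (first-col start): C('$')=0, C('7')=1, C('B')=2, C('E')=3, C('e')=4, C('g')=5, C('j')=6, C('l')=7, C('n')=8, C('u')=9
L[0]='E': occ=0, LF[0]=C('E')+0=3+0=3
L[1]='B': occ=0, LF[1]=C('B')+0=2+0=2
L[2]='e': occ=0, LF[2]=C('e')+0=4+0=4
L[3]='7': occ=0, LF[3]=C('7')+0=1+0=1
L[4]='l': occ=0, LF[4]=C('l')+0=7+0=7
L[5]='n': occ=0, LF[5]=C('n')+0=8+0=8
L[6]='$': occ=0, LF[6]=C('$')+0=0+0=0
L[7]='g': occ=0, LF[7]=C('g')+0=5+0=5
L[8]='u': occ=0, LF[8]=C('u')+0=9+0=9
L[9]='j': occ=0, LF[9]=C('j')+0=6+0=6

Answer: 3 2 4 1 7 8 0 5 9 6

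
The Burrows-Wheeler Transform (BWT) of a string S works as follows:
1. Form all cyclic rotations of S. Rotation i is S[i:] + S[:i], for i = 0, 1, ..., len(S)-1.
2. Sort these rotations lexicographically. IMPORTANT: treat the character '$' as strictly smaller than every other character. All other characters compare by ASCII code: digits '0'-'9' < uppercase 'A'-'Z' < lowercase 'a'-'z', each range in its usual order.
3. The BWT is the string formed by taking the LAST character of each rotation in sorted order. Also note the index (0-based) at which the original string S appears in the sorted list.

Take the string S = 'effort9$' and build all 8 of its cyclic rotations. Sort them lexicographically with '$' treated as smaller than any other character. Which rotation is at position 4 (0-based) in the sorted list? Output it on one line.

Answer: fort9$ef

Derivation:
All 8 rotations (rotation i = S[i:]+S[:i]):
  rot[0] = effort9$
  rot[1] = ffort9$e
  rot[2] = fort9$ef
  rot[3] = ort9$eff
  rot[4] = rt9$effo
  rot[5] = t9$effor
  rot[6] = 9$effort
  rot[7] = $effort9
Sorted (with $ < everything):
  sorted[0] = $effort9
  sorted[1] = 9$effort
  sorted[2] = effort9$
  sorted[3] = ffort9$e
  sorted[4] = fort9$ef
  sorted[5] = ort9$eff
  sorted[6] = rt9$effo
  sorted[7] = t9$effor
sorted[4] = fort9$ef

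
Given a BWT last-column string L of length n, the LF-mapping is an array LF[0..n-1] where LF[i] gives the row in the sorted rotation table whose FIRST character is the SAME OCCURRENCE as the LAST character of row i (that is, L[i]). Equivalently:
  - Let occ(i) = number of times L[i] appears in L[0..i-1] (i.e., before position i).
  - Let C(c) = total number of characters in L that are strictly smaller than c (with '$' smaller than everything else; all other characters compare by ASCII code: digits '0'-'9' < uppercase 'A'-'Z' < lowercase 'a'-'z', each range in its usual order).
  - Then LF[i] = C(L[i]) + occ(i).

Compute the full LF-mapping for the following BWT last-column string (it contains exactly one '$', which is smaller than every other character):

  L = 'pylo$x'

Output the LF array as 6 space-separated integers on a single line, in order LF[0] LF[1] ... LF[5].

Answer: 3 5 1 2 0 4

Derivation:
Char counts: '$':1, 'l':1, 'o':1, 'p':1, 'x':1, 'y':1
C (first-col start): C('$')=0, C('l')=1, C('o')=2, C('p')=3, C('x')=4, C('y')=5
L[0]='p': occ=0, LF[0]=C('p')+0=3+0=3
L[1]='y': occ=0, LF[1]=C('y')+0=5+0=5
L[2]='l': occ=0, LF[2]=C('l')+0=1+0=1
L[3]='o': occ=0, LF[3]=C('o')+0=2+0=2
L[4]='$': occ=0, LF[4]=C('$')+0=0+0=0
L[5]='x': occ=0, LF[5]=C('x')+0=4+0=4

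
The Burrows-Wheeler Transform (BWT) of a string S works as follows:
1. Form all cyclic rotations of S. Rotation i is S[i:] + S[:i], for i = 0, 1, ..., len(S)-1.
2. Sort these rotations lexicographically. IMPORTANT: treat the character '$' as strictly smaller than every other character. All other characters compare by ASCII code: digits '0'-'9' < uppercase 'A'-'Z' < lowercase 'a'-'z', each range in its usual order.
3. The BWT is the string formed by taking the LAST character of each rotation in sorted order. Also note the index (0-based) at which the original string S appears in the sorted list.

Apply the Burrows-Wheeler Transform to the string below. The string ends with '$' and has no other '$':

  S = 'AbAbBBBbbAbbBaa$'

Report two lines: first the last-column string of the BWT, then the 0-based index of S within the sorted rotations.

Answer: a$bbbBbBaBAbAbBA
1

Derivation:
All 16 rotations (rotation i = S[i:]+S[:i]):
  rot[0] = AbAbBBBbbAbbBaa$
  rot[1] = bAbBBBbbAbbBaa$A
  rot[2] = AbBBBbbAbbBaa$Ab
  rot[3] = bBBBbbAbbBaa$AbA
  rot[4] = BBBbbAbbBaa$AbAb
  rot[5] = BBbbAbbBaa$AbAbB
  rot[6] = BbbAbbBaa$AbAbBB
  rot[7] = bbAbbBaa$AbAbBBB
  rot[8] = bAbbBaa$AbAbBBBb
  rot[9] = AbbBaa$AbAbBBBbb
  rot[10] = bbBaa$AbAbBBBbbA
  rot[11] = bBaa$AbAbBBBbbAb
  rot[12] = Baa$AbAbBBBbbAbb
  rot[13] = aa$AbAbBBBbbAbbB
  rot[14] = a$AbAbBBBbbAbbBa
  rot[15] = $AbAbBBBbbAbbBaa
Sorted (with $ < everything):
  sorted[0] = $AbAbBBBbbAbbBaa  (last char: 'a')
  sorted[1] = AbAbBBBbbAbbBaa$  (last char: '$')
  sorted[2] = AbBBBbbAbbBaa$Ab  (last char: 'b')
  sorted[3] = AbbBaa$AbAbBBBbb  (last char: 'b')
  sorted[4] = BBBbbAbbBaa$AbAb  (last char: 'b')
  sorted[5] = BBbbAbbBaa$AbAbB  (last char: 'B')
  sorted[6] = Baa$AbAbBBBbbAbb  (last char: 'b')
  sorted[7] = BbbAbbBaa$AbAbBB  (last char: 'B')
  sorted[8] = a$AbAbBBBbbAbbBa  (last char: 'a')
  sorted[9] = aa$AbAbBBBbbAbbB  (last char: 'B')
  sorted[10] = bAbBBBbbAbbBaa$A  (last char: 'A')
  sorted[11] = bAbbBaa$AbAbBBBb  (last char: 'b')
  sorted[12] = bBBBbbAbbBaa$AbA  (last char: 'A')
  sorted[13] = bBaa$AbAbBBBbbAb  (last char: 'b')
  sorted[14] = bbAbbBaa$AbAbBBB  (last char: 'B')
  sorted[15] = bbBaa$AbAbBBBbbA  (last char: 'A')
Last column: a$bbbBbBaBAbAbBA
Original string S is at sorted index 1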